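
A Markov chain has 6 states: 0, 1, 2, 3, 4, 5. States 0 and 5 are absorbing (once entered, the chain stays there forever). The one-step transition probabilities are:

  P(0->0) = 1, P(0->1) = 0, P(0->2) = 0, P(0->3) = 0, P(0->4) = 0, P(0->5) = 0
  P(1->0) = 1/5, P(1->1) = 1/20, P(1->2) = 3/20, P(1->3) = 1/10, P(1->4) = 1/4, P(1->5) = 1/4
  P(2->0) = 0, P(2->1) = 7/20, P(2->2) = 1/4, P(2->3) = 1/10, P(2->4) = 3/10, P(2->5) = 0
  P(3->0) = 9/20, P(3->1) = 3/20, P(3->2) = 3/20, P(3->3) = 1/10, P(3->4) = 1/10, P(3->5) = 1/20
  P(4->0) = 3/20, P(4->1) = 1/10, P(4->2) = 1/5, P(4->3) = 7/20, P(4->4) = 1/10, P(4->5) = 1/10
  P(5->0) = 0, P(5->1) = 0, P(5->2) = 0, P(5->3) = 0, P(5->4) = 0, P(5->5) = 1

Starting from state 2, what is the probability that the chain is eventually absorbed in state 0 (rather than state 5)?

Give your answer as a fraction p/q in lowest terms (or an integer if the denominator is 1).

Let a_i = P(absorbed in 0 | start in state i).
Boundary conditions: a_0 = 1, a_5 = 0.
For each transient state i, a_i = sum_j P(i->j) * a_j:
  a_1 = 1/5*a_0 + 1/20*a_1 + 3/20*a_2 + 1/10*a_3 + 1/4*a_4 + 1/4*a_5
  a_2 = 0*a_0 + 7/20*a_1 + 1/4*a_2 + 1/10*a_3 + 3/10*a_4 + 0*a_5
  a_3 = 9/20*a_0 + 3/20*a_1 + 3/20*a_2 + 1/10*a_3 + 1/10*a_4 + 1/20*a_5
  a_4 = 3/20*a_0 + 1/10*a_1 + 1/5*a_2 + 7/20*a_3 + 1/10*a_4 + 1/10*a_5

Substituting a_0 = 1 and a_5 = 0, rearrange to (I - Q) a = r where r[i] = P(i -> 0):
  [19/20, -3/20, -1/10, -1/4] . (a_1, a_2, a_3, a_4) = 1/5
  [-7/20, 3/4, -1/10, -3/10] . (a_1, a_2, a_3, a_4) = 0
  [-3/20, -3/20, 9/10, -1/10] . (a_1, a_2, a_3, a_4) = 9/20
  [-1/10, -1/5, -7/20, 9/10] . (a_1, a_2, a_3, a_4) = 3/20

Solving yields:
  a_1 = 2519/4414
  a_2 = 2823/4414
  a_3 = 1714/2207
  a_4 = 1488/2207

Starting state is 2, so the absorption probability is a_2 = 2823/4414.

Answer: 2823/4414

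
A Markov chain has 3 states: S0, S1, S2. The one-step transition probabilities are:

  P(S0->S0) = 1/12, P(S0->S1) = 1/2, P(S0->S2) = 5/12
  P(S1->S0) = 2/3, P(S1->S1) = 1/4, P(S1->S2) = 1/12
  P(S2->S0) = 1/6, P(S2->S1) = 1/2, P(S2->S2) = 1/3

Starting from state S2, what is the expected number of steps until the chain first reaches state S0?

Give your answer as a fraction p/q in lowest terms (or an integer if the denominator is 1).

Let h_i = expected steps to first reach S0 from state i.
Boundary: h_S0 = 0.
First-step equations for the other states:
  h_S1 = 1 + 2/3*h_S0 + 1/4*h_S1 + 1/12*h_S2
  h_S2 = 1 + 1/6*h_S0 + 1/2*h_S1 + 1/3*h_S2

Substituting h_S0 = 0 and rearranging gives the linear system (I - Q) h = 1:
  [3/4, -1/12] . (h_S1, h_S2) = 1
  [-1/2, 2/3] . (h_S1, h_S2) = 1

Solving yields:
  h_S1 = 18/11
  h_S2 = 30/11

Starting state is S2, so the expected hitting time is h_S2 = 30/11.

Answer: 30/11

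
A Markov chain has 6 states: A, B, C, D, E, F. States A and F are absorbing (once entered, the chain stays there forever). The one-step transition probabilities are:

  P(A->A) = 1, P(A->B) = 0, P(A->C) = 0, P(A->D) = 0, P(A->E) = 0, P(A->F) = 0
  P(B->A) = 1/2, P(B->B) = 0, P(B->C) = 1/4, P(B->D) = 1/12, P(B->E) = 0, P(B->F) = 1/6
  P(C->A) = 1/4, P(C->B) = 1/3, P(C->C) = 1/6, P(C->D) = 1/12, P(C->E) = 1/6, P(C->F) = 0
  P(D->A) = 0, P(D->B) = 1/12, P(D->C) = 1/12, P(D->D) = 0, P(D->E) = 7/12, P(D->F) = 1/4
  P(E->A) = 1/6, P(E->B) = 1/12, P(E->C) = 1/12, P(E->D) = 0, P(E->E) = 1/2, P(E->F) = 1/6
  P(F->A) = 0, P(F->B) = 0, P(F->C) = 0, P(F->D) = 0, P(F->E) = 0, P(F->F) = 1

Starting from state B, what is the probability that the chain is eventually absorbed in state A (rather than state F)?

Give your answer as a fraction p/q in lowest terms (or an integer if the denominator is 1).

Answer: 5115/7039

Derivation:
Let a_i = P(absorbed in A | start in state i).
Boundary conditions: a_A = 1, a_F = 0.
For each transient state i, a_i = sum_j P(i->j) * a_j:
  a_B = 1/2*a_A + 0*a_B + 1/4*a_C + 1/12*a_D + 0*a_E + 1/6*a_F
  a_C = 1/4*a_A + 1/3*a_B + 1/6*a_C + 1/12*a_D + 1/6*a_E + 0*a_F
  a_D = 0*a_A + 1/12*a_B + 1/12*a_C + 0*a_D + 7/12*a_E + 1/4*a_F
  a_E = 1/6*a_A + 1/12*a_B + 1/12*a_C + 0*a_D + 1/2*a_E + 1/6*a_F

Substituting a_A = 1 and a_F = 0, rearrange to (I - Q) a = r where r[i] = P(i -> A):
  [1, -1/4, -1/12, 0] . (a_B, a_C, a_D, a_E) = 1/2
  [-1/3, 5/6, -1/12, -1/6] . (a_B, a_C, a_D, a_E) = 1/4
  [-1/12, -1/12, 1, -7/12] . (a_B, a_C, a_D, a_E) = 0
  [-1/12, -1/12, 0, 1/2] . (a_B, a_C, a_D, a_E) = 1/6

Solving yields:
  a_B = 5115/7039
  a_C = 5299/7039
  a_D = 3249/7039
  a_E = 4082/7039

Starting state is B, so the absorption probability is a_B = 5115/7039.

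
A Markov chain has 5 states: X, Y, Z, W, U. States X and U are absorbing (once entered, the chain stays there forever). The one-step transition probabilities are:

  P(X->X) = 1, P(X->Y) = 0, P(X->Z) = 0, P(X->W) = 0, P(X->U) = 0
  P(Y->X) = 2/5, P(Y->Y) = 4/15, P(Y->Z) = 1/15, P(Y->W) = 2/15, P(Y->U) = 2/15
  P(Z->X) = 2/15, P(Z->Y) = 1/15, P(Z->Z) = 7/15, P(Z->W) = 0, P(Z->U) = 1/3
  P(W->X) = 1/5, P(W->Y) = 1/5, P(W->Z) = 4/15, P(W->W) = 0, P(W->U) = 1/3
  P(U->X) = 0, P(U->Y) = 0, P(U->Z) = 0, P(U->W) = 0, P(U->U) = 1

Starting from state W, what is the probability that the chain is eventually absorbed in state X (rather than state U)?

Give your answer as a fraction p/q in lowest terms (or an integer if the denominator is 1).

Let a_i = P(absorbed in X | start in state i).
Boundary conditions: a_X = 1, a_U = 0.
For each transient state i, a_i = sum_j P(i->j) * a_j:
  a_Y = 2/5*a_X + 4/15*a_Y + 1/15*a_Z + 2/15*a_W + 2/15*a_U
  a_Z = 2/15*a_X + 1/15*a_Y + 7/15*a_Z + 0*a_W + 1/3*a_U
  a_W = 1/5*a_X + 1/5*a_Y + 4/15*a_Z + 0*a_W + 1/3*a_U

Substituting a_X = 1 and a_U = 0, rearrange to (I - Q) a = r where r[i] = P(i -> X):
  [11/15, -1/15, -2/15] . (a_Y, a_Z, a_W) = 2/5
  [-1/15, 8/15, 0] . (a_Y, a_Z, a_W) = 2/15
  [-1/5, -4/15, 1] . (a_Y, a_Z, a_W) = 1/5

Solving yields:
  a_Y = 814/1249
  a_Z = 414/1249
  a_W = 523/1249

Starting state is W, so the absorption probability is a_W = 523/1249.

Answer: 523/1249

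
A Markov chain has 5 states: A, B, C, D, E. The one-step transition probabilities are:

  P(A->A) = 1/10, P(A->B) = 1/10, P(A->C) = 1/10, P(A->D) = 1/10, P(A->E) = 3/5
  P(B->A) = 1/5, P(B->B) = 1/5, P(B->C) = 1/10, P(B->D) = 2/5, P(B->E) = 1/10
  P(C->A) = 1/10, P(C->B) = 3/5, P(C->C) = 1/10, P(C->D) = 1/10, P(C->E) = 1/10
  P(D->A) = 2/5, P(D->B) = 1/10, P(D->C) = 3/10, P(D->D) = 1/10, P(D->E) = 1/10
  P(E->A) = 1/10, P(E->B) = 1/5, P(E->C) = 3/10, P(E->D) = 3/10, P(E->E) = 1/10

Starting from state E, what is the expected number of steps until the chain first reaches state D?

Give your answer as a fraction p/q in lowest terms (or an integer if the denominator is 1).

Let h_i = expected steps to first reach D from state i.
Boundary: h_D = 0.
First-step equations for the other states:
  h_A = 1 + 1/10*h_A + 1/10*h_B + 1/10*h_C + 1/10*h_D + 3/5*h_E
  h_B = 1 + 1/5*h_A + 1/5*h_B + 1/10*h_C + 2/5*h_D + 1/10*h_E
  h_C = 1 + 1/10*h_A + 3/5*h_B + 1/10*h_C + 1/10*h_D + 1/10*h_E
  h_E = 1 + 1/10*h_A + 1/5*h_B + 3/10*h_C + 3/10*h_D + 1/10*h_E

Substituting h_D = 0 and rearranging gives the linear system (I - Q) h = 1:
  [9/10, -1/10, -1/10, -3/5] . (h_A, h_B, h_C, h_E) = 1
  [-1/5, 4/5, -1/10, -1/10] . (h_A, h_B, h_C, h_E) = 1
  [-1/10, -3/5, 9/10, -1/10] . (h_A, h_B, h_C, h_E) = 1
  [-1/10, -1/5, -3/10, 9/10] . (h_A, h_B, h_C, h_E) = 1

Solving yields:
  h_A = 220/49
  h_B = 1160/343
  h_C = 30/7
  h_E = 1300/343

Starting state is E, so the expected hitting time is h_E = 1300/343.

Answer: 1300/343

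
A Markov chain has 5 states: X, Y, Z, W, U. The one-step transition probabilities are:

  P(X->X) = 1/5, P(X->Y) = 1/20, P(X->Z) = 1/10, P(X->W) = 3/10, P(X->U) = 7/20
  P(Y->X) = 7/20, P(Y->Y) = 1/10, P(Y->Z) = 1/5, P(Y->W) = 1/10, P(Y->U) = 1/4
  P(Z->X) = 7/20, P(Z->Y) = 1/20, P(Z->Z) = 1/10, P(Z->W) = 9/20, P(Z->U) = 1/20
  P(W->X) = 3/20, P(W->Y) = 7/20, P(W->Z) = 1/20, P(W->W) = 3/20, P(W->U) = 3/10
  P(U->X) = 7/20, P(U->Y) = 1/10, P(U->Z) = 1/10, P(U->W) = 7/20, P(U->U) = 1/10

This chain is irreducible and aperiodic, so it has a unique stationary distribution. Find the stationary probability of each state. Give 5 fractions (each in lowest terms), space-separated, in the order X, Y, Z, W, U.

The stationary distribution satisfies pi = pi * P, i.e.:
  pi_X = 1/5*pi_X + 7/20*pi_Y + 7/20*pi_Z + 3/20*pi_W + 7/20*pi_U
  pi_Y = 1/20*pi_X + 1/10*pi_Y + 1/20*pi_Z + 7/20*pi_W + 1/10*pi_U
  pi_Z = 1/10*pi_X + 1/5*pi_Y + 1/10*pi_Z + 1/20*pi_W + 1/10*pi_U
  pi_W = 3/10*pi_X + 1/10*pi_Y + 9/20*pi_Z + 3/20*pi_W + 7/20*pi_U
  pi_U = 7/20*pi_X + 1/4*pi_Y + 1/20*pi_Z + 3/10*pi_W + 1/10*pi_U
with normalization: pi_X + pi_Y + pi_Z + pi_W + pi_U = 1.

Using the first 4 balance equations plus normalization, the linear system A*pi = b is:
  [-4/5, 7/20, 7/20, 3/20, 7/20] . pi = 0
  [1/20, -9/10, 1/20, 7/20, 1/10] . pi = 0
  [1/10, 1/5, -9/10, 1/20, 1/10] . pi = 0
  [3/10, 1/10, 9/20, -17/20, 7/20] . pi = 0
  [1, 1, 1, 1, 1] . pi = 1

Solving yields:
  pi_X = 20121/77585
  pi_Y = 34132/232755
  pi_Z = 23677/232755
  pi_W = 20078/77585
  pi_U = 54349/232755

Verification (pi * P):
  20121/77585*1/5 + 34132/232755*7/20 + 23677/232755*7/20 + 20078/77585*3/20 + 54349/232755*7/20 = 20121/77585 = pi_X  (ok)
  20121/77585*1/20 + 34132/232755*1/10 + 23677/232755*1/20 + 20078/77585*7/20 + 54349/232755*1/10 = 34132/232755 = pi_Y  (ok)
  20121/77585*1/10 + 34132/232755*1/5 + 23677/232755*1/10 + 20078/77585*1/20 + 54349/232755*1/10 = 23677/232755 = pi_Z  (ok)
  20121/77585*3/10 + 34132/232755*1/10 + 23677/232755*9/20 + 20078/77585*3/20 + 54349/232755*7/20 = 20078/77585 = pi_W  (ok)
  20121/77585*7/20 + 34132/232755*1/4 + 23677/232755*1/20 + 20078/77585*3/10 + 54349/232755*1/10 = 54349/232755 = pi_U  (ok)

Answer: 20121/77585 34132/232755 23677/232755 20078/77585 54349/232755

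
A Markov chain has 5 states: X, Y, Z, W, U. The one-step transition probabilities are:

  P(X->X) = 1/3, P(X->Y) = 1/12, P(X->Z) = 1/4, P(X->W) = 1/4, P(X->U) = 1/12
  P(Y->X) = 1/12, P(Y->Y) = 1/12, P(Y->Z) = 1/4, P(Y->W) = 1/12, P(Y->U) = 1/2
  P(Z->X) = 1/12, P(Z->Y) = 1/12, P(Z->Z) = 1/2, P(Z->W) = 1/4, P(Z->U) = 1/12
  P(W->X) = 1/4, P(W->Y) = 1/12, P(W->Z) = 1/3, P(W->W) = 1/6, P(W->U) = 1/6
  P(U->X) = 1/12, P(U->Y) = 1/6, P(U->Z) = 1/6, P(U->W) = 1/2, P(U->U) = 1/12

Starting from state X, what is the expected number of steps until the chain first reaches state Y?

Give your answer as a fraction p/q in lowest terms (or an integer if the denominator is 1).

Let h_i = expected steps to first reach Y from state i.
Boundary: h_Y = 0.
First-step equations for the other states:
  h_X = 1 + 1/3*h_X + 1/12*h_Y + 1/4*h_Z + 1/4*h_W + 1/12*h_U
  h_Z = 1 + 1/12*h_X + 1/12*h_Y + 1/2*h_Z + 1/4*h_W + 1/12*h_U
  h_W = 1 + 1/4*h_X + 1/12*h_Y + 1/3*h_Z + 1/6*h_W + 1/6*h_U
  h_U = 1 + 1/12*h_X + 1/6*h_Y + 1/6*h_Z + 1/2*h_W + 1/12*h_U

Substituting h_Y = 0 and rearranging gives the linear system (I - Q) h = 1:
  [2/3, -1/4, -1/4, -1/12] . (h_X, h_Z, h_W, h_U) = 1
  [-1/12, 1/2, -1/4, -1/12] . (h_X, h_Z, h_W, h_U) = 1
  [-1/4, -1/3, 5/6, -1/6] . (h_X, h_Z, h_W, h_U) = 1
  [-1/12, -1/6, -1/2, 11/12] . (h_X, h_Z, h_W, h_U) = 1

Solving yields:
  h_X = 1836/169
  h_Z = 1836/169
  h_W = 1824/169
  h_U = 1680/169

Starting state is X, so the expected hitting time is h_X = 1836/169.

Answer: 1836/169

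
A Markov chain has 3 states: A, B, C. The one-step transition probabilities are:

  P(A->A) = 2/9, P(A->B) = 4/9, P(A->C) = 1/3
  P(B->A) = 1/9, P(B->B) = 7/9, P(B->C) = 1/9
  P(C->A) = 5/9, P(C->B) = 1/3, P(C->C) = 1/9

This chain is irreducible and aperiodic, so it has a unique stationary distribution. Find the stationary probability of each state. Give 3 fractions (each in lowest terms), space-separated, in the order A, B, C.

The stationary distribution satisfies pi = pi * P, i.e.:
  pi_A = 2/9*pi_A + 1/9*pi_B + 5/9*pi_C
  pi_B = 4/9*pi_A + 7/9*pi_B + 1/3*pi_C
  pi_C = 1/3*pi_A + 1/9*pi_B + 1/9*pi_C
with normalization: pi_A + pi_B + pi_C = 1.

Using the first 2 balance equations plus normalization, the linear system A*pi = b is:
  [-7/9, 1/9, 5/9] . pi = 0
  [4/9, -2/9, 1/3] . pi = 0
  [1, 1, 1] . pi = 1

Solving yields:
  pi_A = 13/64
  pi_B = 41/64
  pi_C = 5/32

Verification (pi * P):
  13/64*2/9 + 41/64*1/9 + 5/32*5/9 = 13/64 = pi_A  (ok)
  13/64*4/9 + 41/64*7/9 + 5/32*1/3 = 41/64 = pi_B  (ok)
  13/64*1/3 + 41/64*1/9 + 5/32*1/9 = 5/32 = pi_C  (ok)

Answer: 13/64 41/64 5/32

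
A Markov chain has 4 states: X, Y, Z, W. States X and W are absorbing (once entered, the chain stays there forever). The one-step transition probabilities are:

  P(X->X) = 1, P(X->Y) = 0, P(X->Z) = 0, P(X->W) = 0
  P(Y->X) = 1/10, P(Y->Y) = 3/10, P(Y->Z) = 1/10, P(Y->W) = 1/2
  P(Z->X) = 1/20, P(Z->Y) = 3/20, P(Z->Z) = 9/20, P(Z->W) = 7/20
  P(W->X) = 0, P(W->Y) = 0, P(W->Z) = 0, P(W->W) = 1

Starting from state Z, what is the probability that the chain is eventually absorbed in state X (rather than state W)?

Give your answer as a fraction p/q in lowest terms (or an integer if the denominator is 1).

Let a_i = P(absorbed in X | start in state i).
Boundary conditions: a_X = 1, a_W = 0.
For each transient state i, a_i = sum_j P(i->j) * a_j:
  a_Y = 1/10*a_X + 3/10*a_Y + 1/10*a_Z + 1/2*a_W
  a_Z = 1/20*a_X + 3/20*a_Y + 9/20*a_Z + 7/20*a_W

Substituting a_X = 1 and a_W = 0, rearrange to (I - Q) a = r where r[i] = P(i -> X):
  [7/10, -1/10] . (a_Y, a_Z) = 1/10
  [-3/20, 11/20] . (a_Y, a_Z) = 1/20

Solving yields:
  a_Y = 6/37
  a_Z = 5/37

Starting state is Z, so the absorption probability is a_Z = 5/37.

Answer: 5/37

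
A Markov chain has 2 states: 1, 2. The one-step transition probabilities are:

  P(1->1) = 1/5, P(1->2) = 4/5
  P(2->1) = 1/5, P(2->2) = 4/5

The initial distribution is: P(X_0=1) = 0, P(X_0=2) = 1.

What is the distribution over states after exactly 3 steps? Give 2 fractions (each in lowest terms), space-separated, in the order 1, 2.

Propagating the distribution step by step (d_{t+1} = d_t * P):
d_0 = (1=0, 2=1)
  d_1[1] = 0*1/5 + 1*1/5 = 1/5
  d_1[2] = 0*4/5 + 1*4/5 = 4/5
d_1 = (1=1/5, 2=4/5)
  d_2[1] = 1/5*1/5 + 4/5*1/5 = 1/5
  d_2[2] = 1/5*4/5 + 4/5*4/5 = 4/5
d_2 = (1=1/5, 2=4/5)
  d_3[1] = 1/5*1/5 + 4/5*1/5 = 1/5
  d_3[2] = 1/5*4/5 + 4/5*4/5 = 4/5
d_3 = (1=1/5, 2=4/5)

Answer: 1/5 4/5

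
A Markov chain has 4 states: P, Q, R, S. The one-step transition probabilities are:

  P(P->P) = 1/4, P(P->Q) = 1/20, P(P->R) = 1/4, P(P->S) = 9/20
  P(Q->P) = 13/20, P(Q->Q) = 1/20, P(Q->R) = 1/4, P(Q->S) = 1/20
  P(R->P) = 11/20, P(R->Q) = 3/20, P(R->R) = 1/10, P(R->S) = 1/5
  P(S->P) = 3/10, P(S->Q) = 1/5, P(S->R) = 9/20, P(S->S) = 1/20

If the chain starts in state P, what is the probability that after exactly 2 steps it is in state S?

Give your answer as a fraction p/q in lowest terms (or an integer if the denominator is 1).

Answer: 3/16

Derivation:
Computing P^2 by repeated multiplication:
P^1 =
  P: [1/4, 1/20, 1/4, 9/20]
  Q: [13/20, 1/20, 1/4, 1/20]
  R: [11/20, 3/20, 1/10, 1/5]
  S: [3/10, 1/5, 9/20, 1/20]
P^2 =
  P: [147/400, 57/400, 121/400, 3/16]
  Q: [139/400, 33/400, 89/400, 139/400]
  R: [7/20, 9/100, 11/40, 57/200]
  S: [187/400, 41/400, 77/400, 19/80]

(P^2)[P -> S] = 3/16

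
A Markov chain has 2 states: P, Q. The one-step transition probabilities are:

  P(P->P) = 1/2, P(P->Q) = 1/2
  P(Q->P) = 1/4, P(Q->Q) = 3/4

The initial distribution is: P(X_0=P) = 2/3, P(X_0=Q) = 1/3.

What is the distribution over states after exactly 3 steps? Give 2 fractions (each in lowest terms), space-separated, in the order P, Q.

Answer: 65/192 127/192

Derivation:
Propagating the distribution step by step (d_{t+1} = d_t * P):
d_0 = (P=2/3, Q=1/3)
  d_1[P] = 2/3*1/2 + 1/3*1/4 = 5/12
  d_1[Q] = 2/3*1/2 + 1/3*3/4 = 7/12
d_1 = (P=5/12, Q=7/12)
  d_2[P] = 5/12*1/2 + 7/12*1/4 = 17/48
  d_2[Q] = 5/12*1/2 + 7/12*3/4 = 31/48
d_2 = (P=17/48, Q=31/48)
  d_3[P] = 17/48*1/2 + 31/48*1/4 = 65/192
  d_3[Q] = 17/48*1/2 + 31/48*3/4 = 127/192
d_3 = (P=65/192, Q=127/192)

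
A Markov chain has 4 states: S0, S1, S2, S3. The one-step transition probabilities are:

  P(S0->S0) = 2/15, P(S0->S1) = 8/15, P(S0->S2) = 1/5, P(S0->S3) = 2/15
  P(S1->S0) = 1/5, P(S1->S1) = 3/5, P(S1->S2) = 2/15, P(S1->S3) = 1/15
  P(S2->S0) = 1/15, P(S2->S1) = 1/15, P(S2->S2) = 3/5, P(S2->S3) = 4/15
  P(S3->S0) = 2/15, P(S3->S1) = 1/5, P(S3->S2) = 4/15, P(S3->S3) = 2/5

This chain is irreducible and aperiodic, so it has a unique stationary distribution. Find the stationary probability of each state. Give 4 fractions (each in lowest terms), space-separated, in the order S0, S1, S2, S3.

The stationary distribution satisfies pi = pi * P, i.e.:
  pi_S0 = 2/15*pi_S0 + 1/5*pi_S1 + 1/15*pi_S2 + 2/15*pi_S3
  pi_S1 = 8/15*pi_S0 + 3/5*pi_S1 + 1/15*pi_S2 + 1/5*pi_S3
  pi_S2 = 1/5*pi_S0 + 2/15*pi_S1 + 3/5*pi_S2 + 4/15*pi_S3
  pi_S3 = 2/15*pi_S0 + 1/15*pi_S1 + 4/15*pi_S2 + 2/5*pi_S3
with normalization: pi_S0 + pi_S1 + pi_S2 + pi_S3 = 1.

Using the first 3 balance equations plus normalization, the linear system A*pi = b is:
  [-13/15, 1/5, 1/15, 2/15] . pi = 0
  [8/15, -2/5, 1/15, 1/5] . pi = 0
  [1/5, 2/15, -2/5, 4/15] . pi = 0
  [1, 1, 1, 1] . pi = 1

Solving yields:
  pi_S0 = 164/1219
  pi_S1 = 411/1219
  pi_S2 = 389/1219
  pi_S3 = 255/1219

Verification (pi * P):
  164/1219*2/15 + 411/1219*1/5 + 389/1219*1/15 + 255/1219*2/15 = 164/1219 = pi_S0  (ok)
  164/1219*8/15 + 411/1219*3/5 + 389/1219*1/15 + 255/1219*1/5 = 411/1219 = pi_S1  (ok)
  164/1219*1/5 + 411/1219*2/15 + 389/1219*3/5 + 255/1219*4/15 = 389/1219 = pi_S2  (ok)
  164/1219*2/15 + 411/1219*1/15 + 389/1219*4/15 + 255/1219*2/5 = 255/1219 = pi_S3  (ok)

Answer: 164/1219 411/1219 389/1219 255/1219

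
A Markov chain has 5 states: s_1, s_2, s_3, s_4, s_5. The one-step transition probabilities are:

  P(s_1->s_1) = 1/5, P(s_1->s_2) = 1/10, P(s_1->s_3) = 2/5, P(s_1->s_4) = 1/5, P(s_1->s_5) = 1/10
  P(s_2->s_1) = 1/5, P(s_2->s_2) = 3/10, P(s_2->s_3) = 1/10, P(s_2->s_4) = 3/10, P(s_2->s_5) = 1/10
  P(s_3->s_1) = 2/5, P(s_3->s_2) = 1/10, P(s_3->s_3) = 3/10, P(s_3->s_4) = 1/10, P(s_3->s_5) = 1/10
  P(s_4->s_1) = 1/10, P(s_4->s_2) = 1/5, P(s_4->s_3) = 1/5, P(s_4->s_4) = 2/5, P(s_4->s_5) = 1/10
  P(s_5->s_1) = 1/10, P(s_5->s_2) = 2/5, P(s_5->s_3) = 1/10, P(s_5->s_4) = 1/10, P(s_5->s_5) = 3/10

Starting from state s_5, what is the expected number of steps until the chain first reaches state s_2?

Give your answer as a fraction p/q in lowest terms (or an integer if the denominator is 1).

Let h_i = expected steps to first reach s_2 from state i.
Boundary: h_s_2 = 0.
First-step equations for the other states:
  h_s_1 = 1 + 1/5*h_s_1 + 1/10*h_s_2 + 2/5*h_s_3 + 1/5*h_s_4 + 1/10*h_s_5
  h_s_3 = 1 + 2/5*h_s_1 + 1/10*h_s_2 + 3/10*h_s_3 + 1/10*h_s_4 + 1/10*h_s_5
  h_s_4 = 1 + 1/10*h_s_1 + 1/5*h_s_2 + 1/5*h_s_3 + 2/5*h_s_4 + 1/10*h_s_5
  h_s_5 = 1 + 1/10*h_s_1 + 2/5*h_s_2 + 1/10*h_s_3 + 1/10*h_s_4 + 3/10*h_s_5

Substituting h_s_2 = 0 and rearranging gives the linear system (I - Q) h = 1:
  [4/5, -2/5, -1/5, -1/10] . (h_s_1, h_s_3, h_s_4, h_s_5) = 1
  [-2/5, 7/10, -1/10, -1/10] . (h_s_1, h_s_3, h_s_4, h_s_5) = 1
  [-1/10, -1/5, 3/5, -1/10] . (h_s_1, h_s_3, h_s_4, h_s_5) = 1
  [-1/10, -1/10, -1/10, 7/10] . (h_s_1, h_s_3, h_s_4, h_s_5) = 1

Solving yields:
  h_s_1 = 3440/541
  h_s_3 = 3480/541
  h_s_4 = 3000/541
  h_s_5 = 2190/541

Starting state is s_5, so the expected hitting time is h_s_5 = 2190/541.

Answer: 2190/541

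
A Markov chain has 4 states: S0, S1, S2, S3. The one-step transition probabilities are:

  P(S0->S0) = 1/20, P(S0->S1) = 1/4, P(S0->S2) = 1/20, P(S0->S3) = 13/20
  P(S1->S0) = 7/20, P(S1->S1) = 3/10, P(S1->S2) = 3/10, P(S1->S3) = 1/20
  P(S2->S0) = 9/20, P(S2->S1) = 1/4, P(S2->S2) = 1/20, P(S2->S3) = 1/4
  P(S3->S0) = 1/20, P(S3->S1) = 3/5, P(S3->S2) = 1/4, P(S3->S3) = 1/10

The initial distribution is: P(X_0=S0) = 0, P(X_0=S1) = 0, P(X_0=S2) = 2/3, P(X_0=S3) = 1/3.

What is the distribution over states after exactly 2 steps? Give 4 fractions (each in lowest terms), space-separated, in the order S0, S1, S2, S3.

Answer: 31/150 203/600 109/600 41/150

Derivation:
Propagating the distribution step by step (d_{t+1} = d_t * P):
d_0 = (S0=0, S1=0, S2=2/3, S3=1/3)
  d_1[S0] = 0*1/20 + 0*7/20 + 2/3*9/20 + 1/3*1/20 = 19/60
  d_1[S1] = 0*1/4 + 0*3/10 + 2/3*1/4 + 1/3*3/5 = 11/30
  d_1[S2] = 0*1/20 + 0*3/10 + 2/3*1/20 + 1/3*1/4 = 7/60
  d_1[S3] = 0*13/20 + 0*1/20 + 2/3*1/4 + 1/3*1/10 = 1/5
d_1 = (S0=19/60, S1=11/30, S2=7/60, S3=1/5)
  d_2[S0] = 19/60*1/20 + 11/30*7/20 + 7/60*9/20 + 1/5*1/20 = 31/150
  d_2[S1] = 19/60*1/4 + 11/30*3/10 + 7/60*1/4 + 1/5*3/5 = 203/600
  d_2[S2] = 19/60*1/20 + 11/30*3/10 + 7/60*1/20 + 1/5*1/4 = 109/600
  d_2[S3] = 19/60*13/20 + 11/30*1/20 + 7/60*1/4 + 1/5*1/10 = 41/150
d_2 = (S0=31/150, S1=203/600, S2=109/600, S3=41/150)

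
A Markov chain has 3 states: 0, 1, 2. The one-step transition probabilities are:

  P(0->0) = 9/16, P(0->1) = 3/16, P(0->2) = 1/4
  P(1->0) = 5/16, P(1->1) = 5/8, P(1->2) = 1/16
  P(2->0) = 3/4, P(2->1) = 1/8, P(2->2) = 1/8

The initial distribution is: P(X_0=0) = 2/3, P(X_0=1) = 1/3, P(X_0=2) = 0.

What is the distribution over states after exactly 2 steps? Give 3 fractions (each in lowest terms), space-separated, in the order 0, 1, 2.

Answer: 395/768 247/768 21/128

Derivation:
Propagating the distribution step by step (d_{t+1} = d_t * P):
d_0 = (0=2/3, 1=1/3, 2=0)
  d_1[0] = 2/3*9/16 + 1/3*5/16 + 0*3/4 = 23/48
  d_1[1] = 2/3*3/16 + 1/3*5/8 + 0*1/8 = 1/3
  d_1[2] = 2/3*1/4 + 1/3*1/16 + 0*1/8 = 3/16
d_1 = (0=23/48, 1=1/3, 2=3/16)
  d_2[0] = 23/48*9/16 + 1/3*5/16 + 3/16*3/4 = 395/768
  d_2[1] = 23/48*3/16 + 1/3*5/8 + 3/16*1/8 = 247/768
  d_2[2] = 23/48*1/4 + 1/3*1/16 + 3/16*1/8 = 21/128
d_2 = (0=395/768, 1=247/768, 2=21/128)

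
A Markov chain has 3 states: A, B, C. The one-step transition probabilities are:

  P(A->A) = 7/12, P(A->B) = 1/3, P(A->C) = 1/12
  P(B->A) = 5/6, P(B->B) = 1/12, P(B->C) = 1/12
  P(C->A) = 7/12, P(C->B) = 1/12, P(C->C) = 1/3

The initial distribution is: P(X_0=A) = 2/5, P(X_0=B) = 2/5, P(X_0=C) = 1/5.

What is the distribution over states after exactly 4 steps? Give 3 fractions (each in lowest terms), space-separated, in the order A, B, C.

Propagating the distribution step by step (d_{t+1} = d_t * P):
d_0 = (A=2/5, B=2/5, C=1/5)
  d_1[A] = 2/5*7/12 + 2/5*5/6 + 1/5*7/12 = 41/60
  d_1[B] = 2/5*1/3 + 2/5*1/12 + 1/5*1/12 = 11/60
  d_1[C] = 2/5*1/12 + 2/5*1/12 + 1/5*1/3 = 2/15
d_1 = (A=41/60, B=11/60, C=2/15)
  d_2[A] = 41/60*7/12 + 11/60*5/6 + 2/15*7/12 = 151/240
  d_2[B] = 41/60*1/3 + 11/60*1/12 + 2/15*1/12 = 61/240
  d_2[C] = 41/60*1/12 + 11/60*1/12 + 2/15*1/3 = 7/60
d_2 = (A=151/240, B=61/240, C=7/60)
  d_3[A] = 151/240*7/12 + 61/240*5/6 + 7/60*7/12 = 207/320
  d_3[B] = 151/240*1/3 + 61/240*1/12 + 7/60*1/12 = 77/320
  d_3[C] = 151/240*1/12 + 61/240*1/12 + 7/60*1/3 = 9/80
d_3 = (A=207/320, B=77/320, C=9/80)
  d_4[A] = 207/320*7/12 + 77/320*5/6 + 9/80*7/12 = 2471/3840
  d_4[B] = 207/320*1/3 + 77/320*1/12 + 9/80*1/12 = 941/3840
  d_4[C] = 207/320*1/12 + 77/320*1/12 + 9/80*1/3 = 107/960
d_4 = (A=2471/3840, B=941/3840, C=107/960)

Answer: 2471/3840 941/3840 107/960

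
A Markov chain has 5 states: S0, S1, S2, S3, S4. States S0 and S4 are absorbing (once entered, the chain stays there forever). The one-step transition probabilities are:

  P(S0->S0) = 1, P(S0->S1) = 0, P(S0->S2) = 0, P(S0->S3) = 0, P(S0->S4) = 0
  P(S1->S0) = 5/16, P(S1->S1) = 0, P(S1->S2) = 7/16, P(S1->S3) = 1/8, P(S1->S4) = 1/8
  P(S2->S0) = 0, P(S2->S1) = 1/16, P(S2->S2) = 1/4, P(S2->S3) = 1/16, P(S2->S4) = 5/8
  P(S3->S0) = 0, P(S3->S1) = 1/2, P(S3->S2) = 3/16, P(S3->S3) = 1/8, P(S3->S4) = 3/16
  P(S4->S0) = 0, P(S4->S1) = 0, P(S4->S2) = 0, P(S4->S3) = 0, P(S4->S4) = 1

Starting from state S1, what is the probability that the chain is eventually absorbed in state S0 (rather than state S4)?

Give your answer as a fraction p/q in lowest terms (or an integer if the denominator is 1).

Let a_i = P(absorbed in S0 | start in state i).
Boundary conditions: a_S0 = 1, a_S4 = 0.
For each transient state i, a_i = sum_j P(i->j) * a_j:
  a_S1 = 5/16*a_S0 + 0*a_S1 + 7/16*a_S2 + 1/8*a_S3 + 1/8*a_S4
  a_S2 = 0*a_S0 + 1/16*a_S1 + 1/4*a_S2 + 1/16*a_S3 + 5/8*a_S4
  a_S3 = 0*a_S0 + 1/2*a_S1 + 3/16*a_S2 + 1/8*a_S3 + 3/16*a_S4

Substituting a_S0 = 1 and a_S4 = 0, rearrange to (I - Q) a = r where r[i] = P(i -> S0):
  [1, -7/16, -1/8] . (a_S1, a_S2, a_S3) = 5/16
  [-1/16, 3/4, -1/16] . (a_S1, a_S2, a_S3) = 0
  [-1/2, -3/16, 7/8] . (a_S1, a_S2, a_S3) = 0

Solving yields:
  a_S1 = 75/208
  a_S2 = 5/104
  a_S3 = 45/208

Starting state is S1, so the absorption probability is a_S1 = 75/208.

Answer: 75/208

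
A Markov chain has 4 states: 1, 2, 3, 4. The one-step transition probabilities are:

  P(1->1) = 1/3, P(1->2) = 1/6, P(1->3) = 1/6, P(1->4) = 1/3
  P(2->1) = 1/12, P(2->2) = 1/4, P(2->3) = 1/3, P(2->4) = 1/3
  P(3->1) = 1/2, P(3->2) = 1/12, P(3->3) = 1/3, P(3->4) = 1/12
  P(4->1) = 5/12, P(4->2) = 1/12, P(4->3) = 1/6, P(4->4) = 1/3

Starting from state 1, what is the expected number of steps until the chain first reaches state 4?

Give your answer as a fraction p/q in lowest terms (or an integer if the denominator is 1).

Let h_i = expected steps to first reach 4 from state i.
Boundary: h_4 = 0.
First-step equations for the other states:
  h_1 = 1 + 1/3*h_1 + 1/6*h_2 + 1/6*h_3 + 1/3*h_4
  h_2 = 1 + 1/12*h_1 + 1/4*h_2 + 1/3*h_3 + 1/3*h_4
  h_3 = 1 + 1/2*h_1 + 1/12*h_2 + 1/3*h_3 + 1/12*h_4

Substituting h_4 = 0 and rearranging gives the linear system (I - Q) h = 1:
  [2/3, -1/6, -1/6] . (h_1, h_2, h_3) = 1
  [-1/12, 3/4, -1/3] . (h_1, h_2, h_3) = 1
  [-1/2, -1/12, 2/3] . (h_1, h_2, h_3) = 1

Solving yields:
  h_1 = 672/185
  h_2 = 708/185
  h_3 = 174/37

Starting state is 1, so the expected hitting time is h_1 = 672/185.

Answer: 672/185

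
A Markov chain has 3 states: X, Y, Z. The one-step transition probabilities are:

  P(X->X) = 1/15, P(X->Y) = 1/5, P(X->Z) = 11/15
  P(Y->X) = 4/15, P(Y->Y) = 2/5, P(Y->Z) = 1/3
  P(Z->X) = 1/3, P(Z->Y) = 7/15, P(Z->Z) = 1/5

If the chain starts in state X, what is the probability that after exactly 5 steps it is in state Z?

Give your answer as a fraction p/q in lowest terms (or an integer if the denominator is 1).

Answer: 467/1215

Derivation:
Computing P^5 by repeated multiplication:
P^1 =
  X: [1/15, 1/5, 11/15]
  Y: [4/15, 2/5, 1/3]
  Z: [1/3, 7/15, 1/5]
P^2 =
  X: [68/225, 98/225, 59/225]
  Y: [53/225, 83/225, 89/225]
  Z: [16/75, 26/75, 11/25]
P^3 =
  X: [151/675, 241/675, 283/675]
  Y: [166/675, 256/675, 253/675]
  Z: [19/75, 29/75, 9/25]
P^4 =
  X: [506/2025, 776/2025, 743/2025]
  Y: [491/2025, 761/2025, 773/2025]
  Z: [6/25, 28/75, 29/75]
P^5 =
  X: [293/1215, 91/243, 467/1215]
  Y: [296/1215, 458/1215, 461/1215]
  Z: [11/45, 17/45, 17/45]

(P^5)[X -> Z] = 467/1215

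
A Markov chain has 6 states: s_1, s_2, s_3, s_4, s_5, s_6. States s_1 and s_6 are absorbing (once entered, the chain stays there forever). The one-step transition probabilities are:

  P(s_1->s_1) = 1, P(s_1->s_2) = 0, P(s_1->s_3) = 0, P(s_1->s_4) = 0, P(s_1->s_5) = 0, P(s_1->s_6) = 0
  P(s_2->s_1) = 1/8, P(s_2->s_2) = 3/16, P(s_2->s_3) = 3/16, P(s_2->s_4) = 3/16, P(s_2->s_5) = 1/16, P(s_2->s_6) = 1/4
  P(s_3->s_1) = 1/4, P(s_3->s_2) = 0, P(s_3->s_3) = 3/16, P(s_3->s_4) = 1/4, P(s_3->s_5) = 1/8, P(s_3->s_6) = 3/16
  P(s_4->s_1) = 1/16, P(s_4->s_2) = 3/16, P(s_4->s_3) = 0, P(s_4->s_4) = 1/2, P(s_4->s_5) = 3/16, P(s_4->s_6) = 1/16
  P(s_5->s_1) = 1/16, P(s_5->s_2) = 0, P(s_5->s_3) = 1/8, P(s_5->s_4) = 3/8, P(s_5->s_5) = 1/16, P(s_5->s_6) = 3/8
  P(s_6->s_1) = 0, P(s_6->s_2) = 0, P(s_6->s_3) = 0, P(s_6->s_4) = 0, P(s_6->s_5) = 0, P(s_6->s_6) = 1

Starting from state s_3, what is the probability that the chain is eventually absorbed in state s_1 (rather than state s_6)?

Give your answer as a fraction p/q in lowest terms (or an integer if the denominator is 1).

Let a_i = P(absorbed in s_1 | start in state i).
Boundary conditions: a_s_1 = 1, a_s_6 = 0.
For each transient state i, a_i = sum_j P(i->j) * a_j:
  a_s_2 = 1/8*a_s_1 + 3/16*a_s_2 + 3/16*a_s_3 + 3/16*a_s_4 + 1/16*a_s_5 + 1/4*a_s_6
  a_s_3 = 1/4*a_s_1 + 0*a_s_2 + 3/16*a_s_3 + 1/4*a_s_4 + 1/8*a_s_5 + 3/16*a_s_6
  a_s_4 = 1/16*a_s_1 + 3/16*a_s_2 + 0*a_s_3 + 1/2*a_s_4 + 3/16*a_s_5 + 1/16*a_s_6
  a_s_5 = 1/16*a_s_1 + 0*a_s_2 + 1/8*a_s_3 + 3/8*a_s_4 + 1/16*a_s_5 + 3/8*a_s_6

Substituting a_s_1 = 1 and a_s_6 = 0, rearrange to (I - Q) a = r where r[i] = P(i -> s_1):
  [13/16, -3/16, -3/16, -1/16] . (a_s_2, a_s_3, a_s_4, a_s_5) = 1/8
  [0, 13/16, -1/4, -1/8] . (a_s_2, a_s_3, a_s_4, a_s_5) = 1/4
  [-3/16, 0, 1/2, -3/16] . (a_s_2, a_s_3, a_s_4, a_s_5) = 1/16
  [0, -1/8, -3/8, 15/16] . (a_s_2, a_s_3, a_s_4, a_s_5) = 1/16

Solving yields:
  a_s_2 = 1016/2777
  a_s_3 = 6418/13885
  a_s_4 = 5069/13885
  a_s_5 = 3809/13885

Starting state is s_3, so the absorption probability is a_s_3 = 6418/13885.

Answer: 6418/13885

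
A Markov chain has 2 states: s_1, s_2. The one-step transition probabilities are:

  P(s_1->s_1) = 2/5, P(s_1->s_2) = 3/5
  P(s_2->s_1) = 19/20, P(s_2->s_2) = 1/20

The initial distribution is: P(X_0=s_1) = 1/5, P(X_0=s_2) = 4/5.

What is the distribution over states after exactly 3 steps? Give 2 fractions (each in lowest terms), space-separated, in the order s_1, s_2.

Answer: 426/625 199/625

Derivation:
Propagating the distribution step by step (d_{t+1} = d_t * P):
d_0 = (s_1=1/5, s_2=4/5)
  d_1[s_1] = 1/5*2/5 + 4/5*19/20 = 21/25
  d_1[s_2] = 1/5*3/5 + 4/5*1/20 = 4/25
d_1 = (s_1=21/25, s_2=4/25)
  d_2[s_1] = 21/25*2/5 + 4/25*19/20 = 61/125
  d_2[s_2] = 21/25*3/5 + 4/25*1/20 = 64/125
d_2 = (s_1=61/125, s_2=64/125)
  d_3[s_1] = 61/125*2/5 + 64/125*19/20 = 426/625
  d_3[s_2] = 61/125*3/5 + 64/125*1/20 = 199/625
d_3 = (s_1=426/625, s_2=199/625)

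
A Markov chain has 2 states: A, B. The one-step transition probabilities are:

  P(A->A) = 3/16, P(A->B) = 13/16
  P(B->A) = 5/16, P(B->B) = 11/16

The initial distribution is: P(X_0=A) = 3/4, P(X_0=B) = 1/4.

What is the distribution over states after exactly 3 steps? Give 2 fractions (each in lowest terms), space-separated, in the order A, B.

Answer: 567/2048 1481/2048

Derivation:
Propagating the distribution step by step (d_{t+1} = d_t * P):
d_0 = (A=3/4, B=1/4)
  d_1[A] = 3/4*3/16 + 1/4*5/16 = 7/32
  d_1[B] = 3/4*13/16 + 1/4*11/16 = 25/32
d_1 = (A=7/32, B=25/32)
  d_2[A] = 7/32*3/16 + 25/32*5/16 = 73/256
  d_2[B] = 7/32*13/16 + 25/32*11/16 = 183/256
d_2 = (A=73/256, B=183/256)
  d_3[A] = 73/256*3/16 + 183/256*5/16 = 567/2048
  d_3[B] = 73/256*13/16 + 183/256*11/16 = 1481/2048
d_3 = (A=567/2048, B=1481/2048)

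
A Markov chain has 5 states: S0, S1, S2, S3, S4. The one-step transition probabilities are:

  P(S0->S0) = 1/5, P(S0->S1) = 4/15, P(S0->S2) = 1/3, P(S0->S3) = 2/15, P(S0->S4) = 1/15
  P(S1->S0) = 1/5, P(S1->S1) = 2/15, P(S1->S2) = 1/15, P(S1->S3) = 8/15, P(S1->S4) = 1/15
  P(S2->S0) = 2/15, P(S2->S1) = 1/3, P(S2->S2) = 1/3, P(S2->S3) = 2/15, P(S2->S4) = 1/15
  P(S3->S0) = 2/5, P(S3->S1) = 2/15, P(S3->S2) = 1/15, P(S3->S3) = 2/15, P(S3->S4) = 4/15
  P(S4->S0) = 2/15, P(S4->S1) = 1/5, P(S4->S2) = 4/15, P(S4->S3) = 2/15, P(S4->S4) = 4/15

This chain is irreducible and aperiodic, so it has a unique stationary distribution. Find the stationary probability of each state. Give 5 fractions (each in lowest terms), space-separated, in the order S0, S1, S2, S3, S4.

The stationary distribution satisfies pi = pi * P, i.e.:
  pi_S0 = 1/5*pi_S0 + 1/5*pi_S1 + 2/15*pi_S2 + 2/5*pi_S3 + 2/15*pi_S4
  pi_S1 = 4/15*pi_S0 + 2/15*pi_S1 + 1/3*pi_S2 + 2/15*pi_S3 + 1/5*pi_S4
  pi_S2 = 1/3*pi_S0 + 1/15*pi_S1 + 1/3*pi_S2 + 1/15*pi_S3 + 4/15*pi_S4
  pi_S3 = 2/15*pi_S0 + 8/15*pi_S1 + 2/15*pi_S2 + 2/15*pi_S3 + 2/15*pi_S4
  pi_S4 = 1/15*pi_S0 + 1/15*pi_S1 + 1/15*pi_S2 + 4/15*pi_S3 + 4/15*pi_S4
with normalization: pi_S0 + pi_S1 + pi_S2 + pi_S3 + pi_S4 = 1.

Using the first 4 balance equations plus normalization, the linear system A*pi = b is:
  [-4/5, 1/5, 2/15, 2/5, 2/15] . pi = 0
  [4/15, -13/15, 1/3, 2/15, 1/5] . pi = 0
  [1/3, 1/15, -2/3, 1/15, 4/15] . pi = 0
  [2/15, 8/15, 2/15, -13/15, 2/15] . pi = 0
  [1, 1, 1, 1, 1] . pi = 1

Solving yields:
  pi_S0 = 605/2742
  pi_S1 = 293/1371
  pi_S2 = 1145/5484
  pi_S3 = 100/457
  pi_S4 = 757/5484

Verification (pi * P):
  605/2742*1/5 + 293/1371*1/5 + 1145/5484*2/15 + 100/457*2/5 + 757/5484*2/15 = 605/2742 = pi_S0  (ok)
  605/2742*4/15 + 293/1371*2/15 + 1145/5484*1/3 + 100/457*2/15 + 757/5484*1/5 = 293/1371 = pi_S1  (ok)
  605/2742*1/3 + 293/1371*1/15 + 1145/5484*1/3 + 100/457*1/15 + 757/5484*4/15 = 1145/5484 = pi_S2  (ok)
  605/2742*2/15 + 293/1371*8/15 + 1145/5484*2/15 + 100/457*2/15 + 757/5484*2/15 = 100/457 = pi_S3  (ok)
  605/2742*1/15 + 293/1371*1/15 + 1145/5484*1/15 + 100/457*4/15 + 757/5484*4/15 = 757/5484 = pi_S4  (ok)

Answer: 605/2742 293/1371 1145/5484 100/457 757/5484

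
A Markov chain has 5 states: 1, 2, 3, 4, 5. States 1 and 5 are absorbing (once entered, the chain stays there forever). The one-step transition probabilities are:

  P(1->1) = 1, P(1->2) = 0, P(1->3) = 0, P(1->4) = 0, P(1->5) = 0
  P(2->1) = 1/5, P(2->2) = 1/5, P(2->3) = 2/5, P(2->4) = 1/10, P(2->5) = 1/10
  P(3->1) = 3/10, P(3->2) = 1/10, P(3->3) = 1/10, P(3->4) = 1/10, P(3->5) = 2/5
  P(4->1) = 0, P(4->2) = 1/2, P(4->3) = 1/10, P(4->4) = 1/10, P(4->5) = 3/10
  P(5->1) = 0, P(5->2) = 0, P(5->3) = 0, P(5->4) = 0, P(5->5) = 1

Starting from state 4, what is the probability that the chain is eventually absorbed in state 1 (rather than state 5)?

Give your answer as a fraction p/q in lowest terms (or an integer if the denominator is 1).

Let a_i = P(absorbed in 1 | start in state i).
Boundary conditions: a_1 = 1, a_5 = 0.
For each transient state i, a_i = sum_j P(i->j) * a_j:
  a_2 = 1/5*a_1 + 1/5*a_2 + 2/5*a_3 + 1/10*a_4 + 1/10*a_5
  a_3 = 3/10*a_1 + 1/10*a_2 + 1/10*a_3 + 1/10*a_4 + 2/5*a_5
  a_4 = 0*a_1 + 1/2*a_2 + 1/10*a_3 + 1/10*a_4 + 3/10*a_5

Substituting a_1 = 1 and a_5 = 0, rearrange to (I - Q) a = r where r[i] = P(i -> 1):
  [4/5, -2/5, -1/10] . (a_2, a_3, a_4) = 1/5
  [-1/10, 9/10, -1/10] . (a_2, a_3, a_4) = 3/10
  [-1/2, -1/10, 9/10] . (a_2, a_3, a_4) = 0

Solving yields:
  a_2 = 271/538
  a_3 = 229/538
  a_4 = 88/269

Starting state is 4, so the absorption probability is a_4 = 88/269.

Answer: 88/269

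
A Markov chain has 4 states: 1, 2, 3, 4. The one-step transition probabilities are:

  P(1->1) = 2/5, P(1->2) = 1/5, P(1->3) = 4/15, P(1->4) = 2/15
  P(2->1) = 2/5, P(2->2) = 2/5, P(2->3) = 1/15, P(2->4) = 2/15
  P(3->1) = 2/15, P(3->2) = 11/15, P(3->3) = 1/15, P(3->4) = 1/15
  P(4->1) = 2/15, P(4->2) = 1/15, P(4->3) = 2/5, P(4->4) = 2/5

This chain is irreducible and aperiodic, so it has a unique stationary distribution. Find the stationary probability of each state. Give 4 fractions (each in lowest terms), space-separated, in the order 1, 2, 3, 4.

Answer: 82/267 92/267 163/890 147/890

Derivation:
The stationary distribution satisfies pi = pi * P, i.e.:
  pi_1 = 2/5*pi_1 + 2/5*pi_2 + 2/15*pi_3 + 2/15*pi_4
  pi_2 = 1/5*pi_1 + 2/5*pi_2 + 11/15*pi_3 + 1/15*pi_4
  pi_3 = 4/15*pi_1 + 1/15*pi_2 + 1/15*pi_3 + 2/5*pi_4
  pi_4 = 2/15*pi_1 + 2/15*pi_2 + 1/15*pi_3 + 2/5*pi_4
with normalization: pi_1 + pi_2 + pi_3 + pi_4 = 1.

Using the first 3 balance equations plus normalization, the linear system A*pi = b is:
  [-3/5, 2/5, 2/15, 2/15] . pi = 0
  [1/5, -3/5, 11/15, 1/15] . pi = 0
  [4/15, 1/15, -14/15, 2/5] . pi = 0
  [1, 1, 1, 1] . pi = 1

Solving yields:
  pi_1 = 82/267
  pi_2 = 92/267
  pi_3 = 163/890
  pi_4 = 147/890

Verification (pi * P):
  82/267*2/5 + 92/267*2/5 + 163/890*2/15 + 147/890*2/15 = 82/267 = pi_1  (ok)
  82/267*1/5 + 92/267*2/5 + 163/890*11/15 + 147/890*1/15 = 92/267 = pi_2  (ok)
  82/267*4/15 + 92/267*1/15 + 163/890*1/15 + 147/890*2/5 = 163/890 = pi_3  (ok)
  82/267*2/15 + 92/267*2/15 + 163/890*1/15 + 147/890*2/5 = 147/890 = pi_4  (ok)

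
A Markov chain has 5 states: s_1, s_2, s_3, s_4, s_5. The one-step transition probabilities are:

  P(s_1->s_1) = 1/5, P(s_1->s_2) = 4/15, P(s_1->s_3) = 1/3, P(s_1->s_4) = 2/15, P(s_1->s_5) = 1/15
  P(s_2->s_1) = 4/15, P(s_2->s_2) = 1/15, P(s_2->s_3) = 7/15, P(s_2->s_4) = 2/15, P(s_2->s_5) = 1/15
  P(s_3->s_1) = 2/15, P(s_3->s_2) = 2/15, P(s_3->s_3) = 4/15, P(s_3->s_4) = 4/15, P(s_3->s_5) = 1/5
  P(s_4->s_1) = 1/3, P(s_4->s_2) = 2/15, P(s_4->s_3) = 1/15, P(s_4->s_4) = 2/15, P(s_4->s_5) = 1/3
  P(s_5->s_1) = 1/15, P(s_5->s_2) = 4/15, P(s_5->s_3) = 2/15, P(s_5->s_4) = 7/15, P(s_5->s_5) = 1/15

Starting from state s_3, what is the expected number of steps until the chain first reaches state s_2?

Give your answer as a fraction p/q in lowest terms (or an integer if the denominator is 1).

Let h_i = expected steps to first reach s_2 from state i.
Boundary: h_s_2 = 0.
First-step equations for the other states:
  h_s_1 = 1 + 1/5*h_s_1 + 4/15*h_s_2 + 1/3*h_s_3 + 2/15*h_s_4 + 1/15*h_s_5
  h_s_3 = 1 + 2/15*h_s_1 + 2/15*h_s_2 + 4/15*h_s_3 + 4/15*h_s_4 + 1/5*h_s_5
  h_s_4 = 1 + 1/3*h_s_1 + 2/15*h_s_2 + 1/15*h_s_3 + 2/15*h_s_4 + 1/3*h_s_5
  h_s_5 = 1 + 1/15*h_s_1 + 4/15*h_s_2 + 2/15*h_s_3 + 7/15*h_s_4 + 1/15*h_s_5

Substituting h_s_2 = 0 and rearranging gives the linear system (I - Q) h = 1:
  [4/5, -1/3, -2/15, -1/15] . (h_s_1, h_s_3, h_s_4, h_s_5) = 1
  [-2/15, 11/15, -4/15, -1/5] . (h_s_1, h_s_3, h_s_4, h_s_5) = 1
  [-1/3, -1/15, 13/15, -1/3] . (h_s_1, h_s_3, h_s_4, h_s_5) = 1
  [-1/15, -2/15, -7/15, 14/15] . (h_s_1, h_s_3, h_s_4, h_s_5) = 1

Solving yields:
  h_s_1 = 8885/1842
  h_s_3 = 1685/307
  h_s_4 = 9755/1842
  h_s_5 = 4465/921

Starting state is s_3, so the expected hitting time is h_s_3 = 1685/307.

Answer: 1685/307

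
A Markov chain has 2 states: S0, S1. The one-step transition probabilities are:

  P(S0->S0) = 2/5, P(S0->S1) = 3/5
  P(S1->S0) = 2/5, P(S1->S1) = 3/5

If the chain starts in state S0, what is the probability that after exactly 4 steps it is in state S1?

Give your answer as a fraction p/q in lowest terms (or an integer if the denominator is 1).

Computing P^4 by repeated multiplication:
P^1 =
  S0: [2/5, 3/5]
  S1: [2/5, 3/5]
P^2 =
  S0: [2/5, 3/5]
  S1: [2/5, 3/5]
P^3 =
  S0: [2/5, 3/5]
  S1: [2/5, 3/5]
P^4 =
  S0: [2/5, 3/5]
  S1: [2/5, 3/5]

(P^4)[S0 -> S1] = 3/5

Answer: 3/5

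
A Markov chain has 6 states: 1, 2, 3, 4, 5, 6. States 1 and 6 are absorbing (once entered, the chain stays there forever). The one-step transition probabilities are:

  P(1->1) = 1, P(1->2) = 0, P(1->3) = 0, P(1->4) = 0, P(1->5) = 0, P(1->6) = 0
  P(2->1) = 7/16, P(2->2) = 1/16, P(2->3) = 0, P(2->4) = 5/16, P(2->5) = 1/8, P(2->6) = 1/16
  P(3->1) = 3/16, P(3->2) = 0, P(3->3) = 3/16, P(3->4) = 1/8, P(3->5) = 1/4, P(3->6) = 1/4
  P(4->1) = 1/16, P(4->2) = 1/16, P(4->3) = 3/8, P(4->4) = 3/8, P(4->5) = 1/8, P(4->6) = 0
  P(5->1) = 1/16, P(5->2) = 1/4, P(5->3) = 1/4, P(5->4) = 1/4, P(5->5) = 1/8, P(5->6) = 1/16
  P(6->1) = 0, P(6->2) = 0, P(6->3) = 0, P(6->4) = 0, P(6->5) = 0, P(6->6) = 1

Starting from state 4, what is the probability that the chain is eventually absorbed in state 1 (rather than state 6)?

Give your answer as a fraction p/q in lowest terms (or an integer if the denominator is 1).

Let a_i = P(absorbed in 1 | start in state i).
Boundary conditions: a_1 = 1, a_6 = 0.
For each transient state i, a_i = sum_j P(i->j) * a_j:
  a_2 = 7/16*a_1 + 1/16*a_2 + 0*a_3 + 5/16*a_4 + 1/8*a_5 + 1/16*a_6
  a_3 = 3/16*a_1 + 0*a_2 + 3/16*a_3 + 1/8*a_4 + 1/4*a_5 + 1/4*a_6
  a_4 = 1/16*a_1 + 1/16*a_2 + 3/8*a_3 + 3/8*a_4 + 1/8*a_5 + 0*a_6
  a_5 = 1/16*a_1 + 1/4*a_2 + 1/4*a_3 + 1/4*a_4 + 1/8*a_5 + 1/16*a_6

Substituting a_1 = 1 and a_6 = 0, rearrange to (I - Q) a = r where r[i] = P(i -> 1):
  [15/16, 0, -5/16, -1/8] . (a_2, a_3, a_4, a_5) = 7/16
  [0, 13/16, -1/8, -1/4] . (a_2, a_3, a_4, a_5) = 3/16
  [-1/16, -3/8, 5/8, -1/8] . (a_2, a_3, a_4, a_5) = 1/16
  [-1/4, -1/4, -1/4, 7/8] . (a_2, a_3, a_4, a_5) = 1/16

Solving yields:
  a_2 = 6066/8123
  a_3 = 4127/8123
  a_4 = 4872/8123
  a_5 = 9769/16246

Starting state is 4, so the absorption probability is a_4 = 4872/8123.

Answer: 4872/8123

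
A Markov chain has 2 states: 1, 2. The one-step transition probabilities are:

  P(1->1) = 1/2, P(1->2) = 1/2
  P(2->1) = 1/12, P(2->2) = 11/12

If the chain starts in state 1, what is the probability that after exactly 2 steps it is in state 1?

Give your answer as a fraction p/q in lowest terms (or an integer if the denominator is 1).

Answer: 7/24

Derivation:
Computing P^2 by repeated multiplication:
P^1 =
  1: [1/2, 1/2]
  2: [1/12, 11/12]
P^2 =
  1: [7/24, 17/24]
  2: [17/144, 127/144]

(P^2)[1 -> 1] = 7/24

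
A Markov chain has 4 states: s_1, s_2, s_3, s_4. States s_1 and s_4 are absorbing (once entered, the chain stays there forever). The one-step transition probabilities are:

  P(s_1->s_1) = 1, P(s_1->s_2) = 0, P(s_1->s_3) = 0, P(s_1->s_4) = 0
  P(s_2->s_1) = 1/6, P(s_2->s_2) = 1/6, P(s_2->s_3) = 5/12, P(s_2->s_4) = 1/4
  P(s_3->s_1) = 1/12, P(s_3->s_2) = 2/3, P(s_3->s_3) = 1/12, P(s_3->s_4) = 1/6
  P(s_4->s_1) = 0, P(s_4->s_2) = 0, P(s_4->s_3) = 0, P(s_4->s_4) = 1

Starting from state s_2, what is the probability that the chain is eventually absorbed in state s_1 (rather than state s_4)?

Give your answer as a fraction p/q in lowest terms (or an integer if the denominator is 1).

Answer: 27/70

Derivation:
Let a_i = P(absorbed in s_1 | start in state i).
Boundary conditions: a_s_1 = 1, a_s_4 = 0.
For each transient state i, a_i = sum_j P(i->j) * a_j:
  a_s_2 = 1/6*a_s_1 + 1/6*a_s_2 + 5/12*a_s_3 + 1/4*a_s_4
  a_s_3 = 1/12*a_s_1 + 2/3*a_s_2 + 1/12*a_s_3 + 1/6*a_s_4

Substituting a_s_1 = 1 and a_s_4 = 0, rearrange to (I - Q) a = r where r[i] = P(i -> s_1):
  [5/6, -5/12] . (a_s_2, a_s_3) = 1/6
  [-2/3, 11/12] . (a_s_2, a_s_3) = 1/12

Solving yields:
  a_s_2 = 27/70
  a_s_3 = 13/35

Starting state is s_2, so the absorption probability is a_s_2 = 27/70.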